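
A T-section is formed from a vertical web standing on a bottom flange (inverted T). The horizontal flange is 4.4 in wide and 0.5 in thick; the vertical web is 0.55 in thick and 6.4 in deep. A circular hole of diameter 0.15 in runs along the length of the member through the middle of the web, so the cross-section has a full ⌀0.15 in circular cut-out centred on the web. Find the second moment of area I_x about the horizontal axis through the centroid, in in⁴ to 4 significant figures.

I_x ≈ 28.14 in⁴

Break the section into simple shapes (no overlaps), measuring from the bottom-left corner of the bounding box.
Flange: 4.4 × 0.5, A = 2.2 in², y = 0.25 in, Ī = 0.0458333 in⁴.
Web: 0.55 × 6.4, A = 3.52 in², y = 3.7 in, Ī = 12.0149 in⁴.
Hole (subtracted): ⌀0.15, A = 0.0176715 in², y = 3.7 in, Ī = 0.0000248505 in⁴.
Centroid: ȳ = ΣA·y / ΣA = 2.36896 in.
Transfer each piece to the horizontal axis through the centroid using Ī + A·d² with d = y − 2.36896:
  flange: d = -2.11896 in → contributes +9.92386 in⁴
  web: d = 1.33104 in → contributes +18.2512 in⁴
  hole: d = 1.33104 in → contributes −0.0313326 in⁴
Total I = 28.1437 in⁴.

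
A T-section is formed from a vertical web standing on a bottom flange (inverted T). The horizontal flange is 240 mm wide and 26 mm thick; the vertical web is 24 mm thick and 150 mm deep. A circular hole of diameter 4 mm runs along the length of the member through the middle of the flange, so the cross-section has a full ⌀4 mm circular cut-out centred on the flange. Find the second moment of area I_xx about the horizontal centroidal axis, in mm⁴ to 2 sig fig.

I_xx ≈ 2.5 × 10⁷ mm⁴

Break the section into simple shapes (no overlaps), measuring from the bottom-left corner of the bounding box.
Flange: 240 × 26, A = 6 240 mm², y = 13 mm, Ī = 351 520 mm⁴.
Web: 24 × 150, A = 3 600 mm², y = 101 mm, Ī = 6 750 000 mm⁴.
Hole (subtracted): ⌀4, A = 12.57 mm², y = 13 mm, Ī = 12.57 mm⁴.
Centroid: ȳ = ΣA·y / ΣA = 45.24 mm.
Transfer each piece to the horizontal centroidal axis using Ī + A·d² with d = y − 45.24:
  flange: d = -32.24 mm → contributes +6 835 993 mm⁴
  web: d = 55.76 mm → contributes +17 944 529 mm⁴
  hole: d = -32.24 mm → contributes −13 071 mm⁴
Total I = 24 767 451 mm⁴.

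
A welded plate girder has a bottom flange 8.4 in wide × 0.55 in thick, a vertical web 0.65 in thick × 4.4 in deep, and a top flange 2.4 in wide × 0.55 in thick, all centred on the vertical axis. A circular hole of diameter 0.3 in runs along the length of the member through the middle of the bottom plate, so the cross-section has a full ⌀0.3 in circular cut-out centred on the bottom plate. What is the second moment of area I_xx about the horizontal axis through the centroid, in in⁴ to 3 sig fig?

I_xx ≈ 33.4 in⁴

Break the section into simple shapes (no overlaps), measuring from the bottom-left corner of the bounding box.
Bottom plate: 8.4 × 0.55, A = 4.62 in², y = 0.275 in, Ī = 0.11646 in⁴.
Web plate: 0.65 × 4.4, A = 2.86 in², y = 2.75 in, Ī = 4.6141 in⁴.
Top plate: 2.4 × 0.55, A = 1.32 in², y = 5.225 in, Ī = 0.033275 in⁴.
Hole (subtracted): ⌀0.3, A = 0.070686 in², y = 0.275 in, Ī = 0.00039761 in⁴.
Centroid: ȳ = ΣA·y / ΣA = 1.8344 in.
Transfer each piece to the horizontal axis through the centroid using Ī + A·d² with d = y − 1.8344:
  bottom plate: d = -1.5594 in → contributes +11.351 in⁴
  web plate: d = 0.9156 in → contributes +7.0117 in⁴
  top plate: d = 3.3906 in → contributes +15.208 in⁴
  hole: d = -1.5594 in → contributes −0.17229 in⁴
Total I = 33.399 in⁴.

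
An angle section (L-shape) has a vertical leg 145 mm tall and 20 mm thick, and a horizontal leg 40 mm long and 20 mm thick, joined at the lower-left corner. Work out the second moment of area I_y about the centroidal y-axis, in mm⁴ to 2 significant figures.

Split into non-overlapping primitives; take the origin at the lower-left of the bounding box.
Vertical leg: 20 × 145, A = 2 900 mm², x = 10 mm, Ī = 96 667 mm⁴.
Horizontal leg (remainder): 20 × 20, A = 400 mm², x = 30 mm, Ī = 13 333 mm⁴.
Centroid: x̄ = ΣA·x / ΣA = 12.42 mm.
Transfer each piece to the centroidal y-axis using Ī + A·d² with d = x − 12.42:
  vertical leg: d = -2.424 mm → contributes +113 710 mm⁴
  horizontal leg (remainder): d = 17.58 mm → contributes +136 896 mm⁴
Total I = 250 606 mm⁴.

I_y ≈ 2.5 × 10⁵ mm⁴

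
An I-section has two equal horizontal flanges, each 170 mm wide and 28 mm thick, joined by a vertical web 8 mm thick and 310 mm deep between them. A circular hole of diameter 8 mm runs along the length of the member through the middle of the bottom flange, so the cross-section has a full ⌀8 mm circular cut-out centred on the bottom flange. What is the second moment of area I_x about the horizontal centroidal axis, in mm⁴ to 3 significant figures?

I_x ≈ 2.91 × 10⁸ mm⁴

Treat the section as a set of non-overlapping primitives; coordinates are from the bounding-box lower-left.
Bottom flange: 170 × 28, A = 4 760 mm², y = 14 mm, Ī = 310 987 mm⁴.
Web: 8 × 310, A = 2 480 mm², y = 183 mm, Ī = 19 860 667 mm⁴.
Top flange: 170 × 28, A = 4 760 mm², y = 352 mm, Ī = 310 987 mm⁴.
Hole (subtracted): ⌀8, A = 50.265 mm², y = 14 mm, Ī = 201.06 mm⁴.
Centroid: ȳ = ΣA·y / ΣA = 183.71 mm.
Transfer each piece to the horizontal centroidal axis using Ī + A·d² with d = y − 183.71:
  bottom flange: d = -169.71 mm → contributes +137 407 478 mm⁴
  web: d = -0.71088 mm → contributes +19 861 920 mm⁴
  top flange: d = 168.29 mm → contributes +135 120 026 mm⁴
  hole: d = -169.71 mm → contributes −1 447 937 mm⁴
Total I = 290 941 488 mm⁴.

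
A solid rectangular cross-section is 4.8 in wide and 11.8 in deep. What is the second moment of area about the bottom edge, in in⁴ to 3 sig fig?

I_base ≈ 2630 in⁴

The section: 4.8 × 11.8, A = 56.64 in², y = 5.9 in, Ī = 657.21 in⁴.
Transfer it to the base of the section using Ī + A·d² with d = y − 0:
  the section: d = 5.9 in → contributes +2628.9 in⁴
Total I = 2628.9 in⁴.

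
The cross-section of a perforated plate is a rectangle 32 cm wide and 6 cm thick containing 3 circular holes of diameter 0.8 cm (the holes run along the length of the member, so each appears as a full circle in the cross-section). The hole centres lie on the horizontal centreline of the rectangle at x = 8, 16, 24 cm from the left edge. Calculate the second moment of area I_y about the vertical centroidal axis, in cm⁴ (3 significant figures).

I_y ≈ 1.63 × 10⁴ cm⁴

Break the section into simple shapes (no overlaps), measuring from the bottom-left corner of the bounding box.
Plate: 32 × 6, A = 192 cm², x = 16 cm, Ī = 16 384 cm⁴.
Hole 1 (subtracted): ⌀0.8, A = 0.50265 cm², x = 8 cm, Ī = 0.020106 cm⁴.
Hole 2 (subtracted): ⌀0.8, A = 0.50265 cm², x = 16 cm, Ī = 0.020106 cm⁴.
Hole 3 (subtracted): ⌀0.8, A = 0.50265 cm², x = 24 cm, Ī = 0.020106 cm⁴.
By symmetry the centroid is at mid-width, x̄ = 16 cm.
Transfer each piece to the vertical centroidal axis using Ī + A·d² with d = x − 16:
  plate: d = 0 cm → contributes +16 384 cm⁴
  hole 1: d = -8 cm → contributes −32.19 cm⁴
  hole 2: d = 0 cm → contributes −0.020106 cm⁴
  hole 3: d = 8 cm → contributes −32.19 cm⁴
Total I = 16 320 cm⁴.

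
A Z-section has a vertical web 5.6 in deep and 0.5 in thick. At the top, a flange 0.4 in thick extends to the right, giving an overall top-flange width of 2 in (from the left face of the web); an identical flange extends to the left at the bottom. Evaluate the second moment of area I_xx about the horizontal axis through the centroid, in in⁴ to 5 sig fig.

Break the section into simple shapes (no overlaps), measuring from the bottom-left corner of the bounding box.
Web: 0.5 × 5.6, A = 2.8 in², y = 2.8 in, Ī = 7.317333 in⁴.
Top flange (beyond web): 1.5 × 0.4, A = 0.6 in², y = 5.4 in, Ī = 0.008 in⁴.
Bottom flange (beyond web): 1.5 × 0.4, A = 0.6 in², y = 0.2 in, Ī = 0.008 in⁴.
Centroid: ȳ = ΣA·y / ΣA = 2.8 in.
Transfer each piece to the horizontal axis through the centroid using Ī + A·d² with d = y − 2.8:
  web: d = 0 in → contributes +7.317333 in⁴
  top flange (beyond web): d = 2.6 in → contributes +4.064 in⁴
  bottom flange (beyond web): d = -2.6 in → contributes +4.064 in⁴
Total I = 15.44533 in⁴.

I_xx ≈ 15.445 in⁴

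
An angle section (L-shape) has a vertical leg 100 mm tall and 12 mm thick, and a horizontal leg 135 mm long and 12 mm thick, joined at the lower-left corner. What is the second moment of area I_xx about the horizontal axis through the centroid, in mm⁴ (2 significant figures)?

Decompose the section into non-overlapping parts with the origin at the bottom-left of its bounding rectangle.
Vertical leg: 12 × 100, A = 1 200 mm², y = 50 mm, Ī = 1 000 000 mm⁴.
Horizontal leg (remainder): 123 × 12, A = 1 476 mm², y = 6 mm, Ī = 17 712 mm⁴.
Centroid: ȳ = ΣA·y / ΣA = 25.73 mm.
Transfer each piece to the horizontal axis through the centroid using Ī + A·d² with d = y − 25.73:
  vertical leg: d = 24.27 mm → contributes +1 706 785 mm⁴
  horizontal leg (remainder): d = -19.73 mm → contributes +592 334 mm⁴
Total I = 2 299 118 mm⁴.

I_xx ≈ 2.3 × 10⁶ mm⁴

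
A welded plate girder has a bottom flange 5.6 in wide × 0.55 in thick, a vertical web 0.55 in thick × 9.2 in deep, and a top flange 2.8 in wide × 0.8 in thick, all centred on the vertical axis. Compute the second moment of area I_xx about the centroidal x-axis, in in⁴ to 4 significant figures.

I_xx ≈ 163.7 in⁴

Treat the section as a set of non-overlapping primitives; coordinates are from the bounding-box lower-left.
Bottom plate: 5.6 × 0.55, A = 3.08 in², y = 0.275 in, Ī = 0.0776417 in⁴.
Web plate: 0.55 × 9.2, A = 5.06 in², y = 5.15 in, Ī = 35.6899 in⁴.
Top plate: 2.8 × 0.8, A = 2.24 in², y = 10.15 in, Ī = 0.119467 in⁴.
Centroid: ȳ = ΣA·y / ΣA = 4.78247 in.
Transfer each piece to the centroidal x-axis using Ī + A·d² with d = y − 4.78247:
  bottom plate: d = -4.50747 in → contributes +62.6548 in⁴
  web plate: d = 0.367534 in → contributes +36.3734 in⁴
  top plate: d = 5.36753 in → contributes +64.6548 in⁴
Total I = 163.683 in⁴.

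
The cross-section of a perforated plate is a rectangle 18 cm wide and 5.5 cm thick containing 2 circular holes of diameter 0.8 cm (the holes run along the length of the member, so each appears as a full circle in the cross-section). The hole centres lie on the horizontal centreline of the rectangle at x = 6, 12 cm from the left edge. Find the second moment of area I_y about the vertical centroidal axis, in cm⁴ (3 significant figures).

Break the section into simple shapes (no overlaps), measuring from the bottom-left corner of the bounding box.
Plate: 18 × 5.5, A = 99 cm², x = 9 cm, Ī = 2 673 cm⁴.
Hole 1 (subtracted): ⌀0.8, A = 0.50265 cm², x = 6 cm, Ī = 0.020106 cm⁴.
Hole 2 (subtracted): ⌀0.8, A = 0.50265 cm², x = 12 cm, Ī = 0.020106 cm⁴.
By symmetry the centroid is at mid-width, x̄ = 9 cm.
Transfer each piece to the vertical centroidal axis using Ī + A·d² with d = x − 9:
  plate: d = 0 cm → contributes +2 673 cm⁴
  hole 1: d = -3 cm → contributes −4.544 cm⁴
  hole 2: d = 3 cm → contributes −4.544 cm⁴
Total I = 2663.9 cm⁴.

I_y ≈ 2660 cm⁴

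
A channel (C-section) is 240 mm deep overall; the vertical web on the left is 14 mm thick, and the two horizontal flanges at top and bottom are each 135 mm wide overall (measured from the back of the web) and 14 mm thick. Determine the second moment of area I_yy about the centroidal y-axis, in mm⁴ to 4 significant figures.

I_yy ≈ 1.187 × 10⁷ mm⁴

Break the section into simple shapes (no overlaps), measuring from the bottom-left corner of the bounding box.
Web: 14 × 240, A = 3 360 mm², x = 7 mm, Ī = 54 880 mm⁴.
Top flange (beyond web): 121 × 14, A = 1 694 mm², x = 74.5 mm, Ī = 2 066 821 mm⁴.
Bottom flange (beyond web): 121 × 14, A = 1 694 mm², x = 74.5 mm, Ī = 2 066 821 mm⁴.
Centroid: x̄ = ΣA·x / ΣA = 40.89 mm.
Transfer each piece to the centroidal y-axis using Ī + A·d² with d = x − 40.89:
  web: d = -33.89 mm → contributes +3 913 957 mm⁴
  top flange (beyond web): d = 33.61 mm → contributes +3 980 413 mm⁴
  bottom flange (beyond web): d = 33.61 mm → contributes +3 980 413 mm⁴
Total I = 11 874 784 mm⁴.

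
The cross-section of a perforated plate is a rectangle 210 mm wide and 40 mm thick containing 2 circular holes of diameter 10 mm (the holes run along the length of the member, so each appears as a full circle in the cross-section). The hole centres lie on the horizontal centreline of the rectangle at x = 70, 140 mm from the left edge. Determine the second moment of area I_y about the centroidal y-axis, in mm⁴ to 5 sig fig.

Split into non-overlapping primitives; take the origin at the lower-left of the bounding box.
Plate: 210 × 40, A = 8 400 mm², x = 105 mm, Ī = 30 870 000 mm⁴.
Hole 1 (subtracted): ⌀10, A = 78.53982 mm², x = 70 mm, Ī = 490.8739 mm⁴.
Hole 2 (subtracted): ⌀10, A = 78.53982 mm², x = 140 mm, Ī = 490.8739 mm⁴.
By symmetry the centroid is at mid-width, x̄ = 105 mm.
Transfer each piece to the centroidal y-axis using Ī + A·d² with d = x − 105:
  plate: d = 0 mm → contributes +30 870 000 mm⁴
  hole 1: d = -35 mm → contributes −96702.15 mm⁴
  hole 2: d = 35 mm → contributes −96702.15 mm⁴
Total I = 30 676 596 mm⁴.

I_y ≈ 3.0677 × 10⁷ mm⁴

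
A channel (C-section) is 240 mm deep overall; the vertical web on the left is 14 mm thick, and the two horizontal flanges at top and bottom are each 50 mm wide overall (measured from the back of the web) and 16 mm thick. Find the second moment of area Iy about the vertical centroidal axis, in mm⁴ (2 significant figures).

Iy ≈ 7.2 × 10⁵ mm⁴

Treat the section as a set of non-overlapping primitives; coordinates are from the bounding-box lower-left.
Web: 14 × 240, A = 3 360 mm², x = 7 mm, Ī = 54 880 mm⁴.
Top flange (beyond web): 36 × 16, A = 576 mm², x = 32 mm, Ī = 62 208 mm⁴.
Bottom flange (beyond web): 36 × 16, A = 576 mm², x = 32 mm, Ī = 62 208 mm⁴.
Centroid: x̄ = ΣA·x / ΣA = 13.38 mm.
Transfer each piece to the vertical centroidal axis using Ī + A·d² with d = x − 13.38:
  web: d = -6.383 mm → contributes +191 775 mm⁴
  top flange (beyond web): d = 18.62 mm → contributes +261 846 mm⁴
  bottom flange (beyond web): d = 18.62 mm → contributes +261 846 mm⁴
Total I = 715 466 mm⁴.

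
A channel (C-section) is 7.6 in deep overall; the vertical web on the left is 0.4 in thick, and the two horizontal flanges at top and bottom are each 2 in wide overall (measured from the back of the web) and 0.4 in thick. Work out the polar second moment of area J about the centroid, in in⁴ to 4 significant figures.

Treat the section as a set of non-overlapping primitives; coordinates are from the bounding-box lower-left.
Web: 0.4 × 7.6, A = 3.04 in², y = 3.8 in, Ī = 14.6325 in⁴.
Top flange (beyond web): 1.6 × 0.4, A = 0.64 in², y = 7.4 in, Ī = 0.00853333 in⁴.
Bottom flange (beyond web): 1.6 × 0.4, A = 0.64 in², y = 0.2 in, Ī = 0.00853333 in⁴.
By symmetry the centroid is at mid-height, ȳ = 3.8 in.
Transfer each piece to the centroidal x-axis using Ī + A·d² with d = y − 3.8:
  web: d = 0 in → contributes +14.6325 in⁴
  top flange (beyond web): d = 3.6 in → contributes +8.30293 in⁴
  bottom flange (beyond web): d = -3.6 in → contributes +8.30293 in⁴
Total I = 31.2384 in⁴.
For the y-axis: x̄ = 0.496296 in.
Repeating about the centroidal y-axis gives I_y = 1.21434 in⁴.
Polar second moment: J = I_x + I_y = 32.4527 in⁴.

J ≈ 32.45 in⁴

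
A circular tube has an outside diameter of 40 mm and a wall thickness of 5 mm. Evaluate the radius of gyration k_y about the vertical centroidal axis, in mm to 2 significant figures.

Break the section into simple shapes (no overlaps), measuring from the bottom-left corner of the bounding box.
Outer circle: ⌀40, A = 1 257 mm², x = 20 mm, Ī = 125 664 mm⁴.
Bore (subtracted): ⌀30, A = 706.9 mm², x = 20 mm, Ī = 39 761 mm⁴.
By symmetry the centroid is at mid-width, x̄ = 20 mm.
All pieces are centred on the vertical centroidal axis, so I = ΣĪ (holes subtracted) = 85 903 mm⁴.
Radius of gyration: k = √(I/A) = √(85 903 / 549.8) = 12.5 mm.

k_y ≈ 13 mm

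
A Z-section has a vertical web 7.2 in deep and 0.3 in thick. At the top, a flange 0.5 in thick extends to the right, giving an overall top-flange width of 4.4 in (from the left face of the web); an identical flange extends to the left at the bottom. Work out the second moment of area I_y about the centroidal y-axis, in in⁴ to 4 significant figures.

I_y ≈ 25.60 in⁴

Break the section into simple shapes (no overlaps), measuring from the bottom-left corner of the bounding box.
Web: 0.3 × 7.2, A = 2.16 in², x = 4.25 in, Ī = 0.0162 in⁴.
Top flange (beyond web): 4.1 × 0.5, A = 2.05 in², x = 6.45 in, Ī = 2.87171 in⁴.
Bottom flange (beyond web): 4.1 × 0.5, A = 2.05 in², x = 2.05 in, Ī = 2.87171 in⁴.
Centroid: x̄ = ΣA·x / ΣA = 4.25 in.
Transfer each piece to the centroidal y-axis using Ī + A·d² with d = x − 4.25:
  web: d = 0 in → contributes +0.0162 in⁴
  top flange (beyond web): d = 2.2 in → contributes +12.7937 in⁴
  bottom flange (beyond web): d = -2.2 in → contributes +12.7937 in⁴
Total I = 25.6036 in⁴.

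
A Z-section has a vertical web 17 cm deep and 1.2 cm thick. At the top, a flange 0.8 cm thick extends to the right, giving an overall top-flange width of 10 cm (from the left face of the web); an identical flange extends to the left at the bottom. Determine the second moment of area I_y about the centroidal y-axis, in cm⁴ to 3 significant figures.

Decompose the section into non-overlapping parts with the origin at the bottom-left of its bounding rectangle.
Web: 1.2 × 17, A = 20.4 cm², x = 9.4 cm, Ī = 2.448 cm⁴.
Top flange (beyond web): 8.8 × 0.8, A = 7.04 cm², x = 14.4 cm, Ī = 45.431 cm⁴.
Bottom flange (beyond web): 8.8 × 0.8, A = 7.04 cm², x = 4.4 cm, Ī = 45.431 cm⁴.
Centroid: x̄ = ΣA·x / ΣA = 9.4 cm.
Transfer each piece to the centroidal y-axis using Ī + A·d² with d = x − 9.4:
  web: d = 0 cm → contributes +2.448 cm⁴
  top flange (beyond web): d = 5 cm → contributes +221.43 cm⁴
  bottom flange (beyond web): d = -5 cm → contributes +221.43 cm⁴
Total I = 445.31 cm⁴.

I_y ≈ 445 cm⁴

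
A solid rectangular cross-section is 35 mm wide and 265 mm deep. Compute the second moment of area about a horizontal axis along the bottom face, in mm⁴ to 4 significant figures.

I_base ≈ 2.171 × 10⁸ mm⁴

The section: 35 × 265, A = 9 275 mm², y = 132.5 mm, Ī = 54 278 073 mm⁴.
Transfer it to a horizontal axis along the bottom face using Ī + A·d² with d = y − 0:
  the section: d = 132.5 mm → contributes +217 112 292 mm⁴
Total I = 217 112 292 mm⁴.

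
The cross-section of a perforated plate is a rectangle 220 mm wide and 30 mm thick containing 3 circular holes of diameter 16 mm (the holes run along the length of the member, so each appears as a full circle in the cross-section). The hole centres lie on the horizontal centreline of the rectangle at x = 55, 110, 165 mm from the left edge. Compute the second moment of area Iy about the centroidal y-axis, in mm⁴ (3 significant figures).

Treat the section as a set of non-overlapping primitives; coordinates are from the bounding-box lower-left.
Plate: 220 × 30, A = 6 600 mm², x = 110 mm, Ī = 26 620 000 mm⁴.
Hole 1 (subtracted): ⌀16, A = 201.06 mm², x = 55 mm, Ī = 3 217 mm⁴.
Hole 2 (subtracted): ⌀16, A = 201.06 mm², x = 110 mm, Ī = 3 217 mm⁴.
Hole 3 (subtracted): ⌀16, A = 201.06 mm², x = 165 mm, Ī = 3 217 mm⁴.
By symmetry the centroid is at mid-width, x̄ = 110 mm.
Transfer each piece to the centroidal y-axis using Ī + A·d² with d = x − 110:
  plate: d = 0 mm → contributes +26 620 000 mm⁴
  hole 1: d = -55 mm → contributes −611 429 mm⁴
  hole 2: d = 0 mm → contributes −3 217 mm⁴
  hole 3: d = 55 mm → contributes −611 429 mm⁴
Total I = 25 393 924 mm⁴.

Iy ≈ 2.54 × 10⁷ mm⁴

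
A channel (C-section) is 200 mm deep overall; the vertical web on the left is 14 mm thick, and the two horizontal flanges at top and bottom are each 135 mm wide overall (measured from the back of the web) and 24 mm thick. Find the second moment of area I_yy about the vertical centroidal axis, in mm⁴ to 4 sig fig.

I_yy ≈ 1.574 × 10⁷ mm⁴

Break the section into simple shapes (no overlaps), measuring from the bottom-left corner of the bounding box.
Web: 14 × 200, A = 2 800 mm², x = 7 mm, Ī = 45733.3 mm⁴.
Top flange (beyond web): 121 × 24, A = 2 904 mm², x = 74.5 mm, Ī = 3 543 122 mm⁴.
Bottom flange (beyond web): 121 × 24, A = 2 904 mm², x = 74.5 mm, Ī = 3 543 122 mm⁴.
Centroid: x̄ = ΣA·x / ΣA = 52.5437 mm.
Transfer each piece to the vertical centroidal axis using Ī + A·d² with d = x − 52.5437:
  web: d = -45.5437 mm → contributes +5 853 568 mm⁴
  top flange (beyond web): d = 21.9563 mm → contributes +4 943 082 mm⁴
  bottom flange (beyond web): d = 21.9563 mm → contributes +4 943 082 mm⁴
Total I = 15 739 733 mm⁴.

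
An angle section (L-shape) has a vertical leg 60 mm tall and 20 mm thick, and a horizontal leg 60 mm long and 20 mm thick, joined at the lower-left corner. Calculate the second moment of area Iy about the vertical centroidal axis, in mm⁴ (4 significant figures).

Iy ≈ 5.787 × 10⁵ mm⁴

Split into non-overlapping primitives; take the origin at the lower-left of the bounding box.
Vertical leg: 20 × 60, A = 1 200 mm², x = 10 mm, Ī = 40 000 mm⁴.
Horizontal leg (remainder): 40 × 20, A = 800 mm², x = 40 mm, Ī = 106 667 mm⁴.
Centroid: x̄ = ΣA·x / ΣA = 22 mm.
Transfer each piece to the vertical centroidal axis using Ī + A·d² with d = x − 22:
  vertical leg: d = -12 mm → contributes +212 800 mm⁴
  horizontal leg (remainder): d = 18 mm → contributes +365 867 mm⁴
Total I = 578 667 mm⁴.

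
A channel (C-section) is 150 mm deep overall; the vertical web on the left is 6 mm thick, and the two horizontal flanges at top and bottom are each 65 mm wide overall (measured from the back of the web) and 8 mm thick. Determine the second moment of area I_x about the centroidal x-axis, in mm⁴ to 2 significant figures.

I_x ≈ 6.5 × 10⁶ mm⁴

Decompose the section into non-overlapping parts with the origin at the bottom-left of its bounding rectangle.
Web: 6 × 150, A = 900 mm², y = 75 mm, Ī = 1 687 500 mm⁴.
Top flange (beyond web): 59 × 8, A = 472 mm², y = 146 mm, Ī = 2 517 mm⁴.
Bottom flange (beyond web): 59 × 8, A = 472 mm², y = 4 mm, Ī = 2 517 mm⁴.
By symmetry the centroid is at mid-height, ȳ = 75 mm.
Transfer each piece to the centroidal x-axis using Ī + A·d² with d = y − 75:
  web: d = 0 mm → contributes +1 687 500 mm⁴
  top flange (beyond web): d = 71 mm → contributes +2 381 869 mm⁴
  bottom flange (beyond web): d = -71 mm → contributes +2 381 869 mm⁴
Total I = 6 451 239 mm⁴.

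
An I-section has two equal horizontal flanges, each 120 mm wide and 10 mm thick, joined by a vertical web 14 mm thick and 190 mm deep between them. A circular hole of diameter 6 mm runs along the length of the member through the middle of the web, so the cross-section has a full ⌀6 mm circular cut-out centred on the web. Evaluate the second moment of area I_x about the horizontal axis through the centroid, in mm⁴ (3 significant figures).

Break the section into simple shapes (no overlaps), measuring from the bottom-left corner of the bounding box.
Bottom flange: 120 × 10, A = 1 200 mm², y = 5 mm, Ī = 10 000 mm⁴.
Web: 14 × 190, A = 2 660 mm², y = 105 mm, Ī = 8 002 167 mm⁴.
Top flange: 120 × 10, A = 1 200 mm², y = 205 mm, Ī = 10 000 mm⁴.
Hole (subtracted): ⌀6, A = 28.274 mm², y = 105 mm, Ī = 63.617 mm⁴.
By symmetry the centroid is at mid-height, ȳ = 105 mm.
Transfer each piece to the horizontal axis through the centroid using Ī + A·d² with d = y − 105:
  bottom flange: d = -100 mm → contributes +12 010 000 mm⁴
  web: d = 0 mm → contributes +8 002 167 mm⁴
  top flange: d = 100 mm → contributes +12 010 000 mm⁴
  hole: d = 0 mm → contributes −63.617 mm⁴
Total I = 32 022 103 mm⁴.

I_x ≈ 3.20 × 10⁷ mm⁴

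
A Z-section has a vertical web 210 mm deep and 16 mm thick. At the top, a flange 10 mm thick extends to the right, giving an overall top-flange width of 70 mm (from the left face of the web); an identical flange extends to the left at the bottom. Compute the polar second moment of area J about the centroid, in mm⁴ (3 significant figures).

J ≈ 2.48 × 10⁷ mm⁴

Break the section into simple shapes (no overlaps), measuring from the bottom-left corner of the bounding box.
Web: 16 × 210, A = 3 360 mm², y = 105 mm, Ī = 12 348 000 mm⁴.
Top flange (beyond web): 54 × 10, A = 540 mm², y = 205 mm, Ī = 4 500 mm⁴.
Bottom flange (beyond web): 54 × 10, A = 540 mm², y = 5 mm, Ī = 4 500 mm⁴.
Centroid: ȳ = ΣA·y / ΣA = 105 mm.
Transfer each piece to the centroidal x-axis using Ī + A·d² with d = y − 105:
  web: d = 0 mm → contributes +12 348 000 mm⁴
  top flange (beyond web): d = 100 mm → contributes +5 404 500 mm⁴
  bottom flange (beyond web): d = -100 mm → contributes +5 404 500 mm⁴
Total I = 23 157 000 mm⁴.
For the y-axis: x̄ = 62 mm.
Repeating about the centroidal y-axis gives I_y = 1 657 120 mm⁴.
Polar second moment: J = I_x + I_y = 24 814 120 mm⁴.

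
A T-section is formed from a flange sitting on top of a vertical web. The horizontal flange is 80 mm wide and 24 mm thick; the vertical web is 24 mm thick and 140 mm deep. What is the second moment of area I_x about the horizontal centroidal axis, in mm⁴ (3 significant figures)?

I_x ≈ 1.38 × 10⁷ mm⁴

Decompose the section into non-overlapping parts with the origin at the bottom-left of its bounding rectangle.
Flange: 80 × 24, A = 1 920 mm², y = 152 mm, Ī = 92 160 mm⁴.
Web: 24 × 140, A = 3 360 mm², y = 70 mm, Ī = 5 488 000 mm⁴.
Centroid: ȳ = ΣA·y / ΣA = 99.818 mm.
Transfer each piece to the horizontal centroidal axis using Ī + A·d² with d = y − 99.818:
  flange: d = 52.182 mm → contributes +5 320 209 mm⁴
  web: d = -29.818 mm → contributes +8 475 457 mm⁴
Total I = 13 795 665 mm⁴.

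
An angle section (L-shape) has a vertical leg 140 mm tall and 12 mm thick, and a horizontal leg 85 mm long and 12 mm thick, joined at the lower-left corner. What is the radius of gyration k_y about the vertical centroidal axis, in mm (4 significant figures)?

k_y ≈ 23.81 mm

Treat the section as a set of non-overlapping primitives; coordinates are from the bounding-box lower-left.
Vertical leg: 12 × 140, A = 1 680 mm², x = 6 mm, Ī = 20 160 mm⁴.
Horizontal leg (remainder): 73 × 12, A = 876 mm², x = 48.5 mm, Ī = 389 017 mm⁴.
Centroid: x̄ = ΣA·x / ΣA = 20.5657 mm.
Transfer each piece to the vertical centroidal axis using Ī + A·d² with d = x − 20.5657:
  vertical leg: d = -14.5657 mm → contributes +376 590 mm⁴
  horizontal leg (remainder): d = 27.9343 mm → contributes +1 072 580 mm⁴
Total I = 1 449 170 mm⁴.
Radius of gyration: k = √(I/A) = √(1 449 170 / 2 556) = 23.8111 mm.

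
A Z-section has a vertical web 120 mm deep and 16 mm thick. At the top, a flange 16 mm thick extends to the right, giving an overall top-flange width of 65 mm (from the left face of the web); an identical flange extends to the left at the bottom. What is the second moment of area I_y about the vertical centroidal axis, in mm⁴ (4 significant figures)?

Break the section into simple shapes (no overlaps), measuring from the bottom-left corner of the bounding box.
Web: 16 × 120, A = 1 920 mm², x = 57 mm, Ī = 40 960 mm⁴.
Top flange (beyond web): 49 × 16, A = 784 mm², x = 89.5 mm, Ī = 156 865 mm⁴.
Bottom flange (beyond web): 49 × 16, A = 784 mm², x = 24.5 mm, Ī = 156 865 mm⁴.
Centroid: x̄ = ΣA·x / ΣA = 57 mm.
Transfer each piece to the vertical centroidal axis using Ī + A·d² with d = x − 57:
  web: d = 0 mm → contributes +40 960 mm⁴
  top flange (beyond web): d = 32.5 mm → contributes +984 965 mm⁴
  bottom flange (beyond web): d = -32.5 mm → contributes +984 965 mm⁴
Total I = 2 010 891 mm⁴.

I_y ≈ 2.011 × 10⁶ mm⁴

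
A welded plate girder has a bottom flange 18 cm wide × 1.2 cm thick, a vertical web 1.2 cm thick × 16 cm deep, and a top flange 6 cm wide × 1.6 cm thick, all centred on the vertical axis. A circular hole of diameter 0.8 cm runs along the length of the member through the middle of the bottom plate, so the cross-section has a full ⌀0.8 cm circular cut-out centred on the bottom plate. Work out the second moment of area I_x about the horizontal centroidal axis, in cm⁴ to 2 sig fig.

I_x ≈ 2500 cm⁴

Split into non-overlapping primitives; take the origin at the lower-left of the bounding box.
Bottom plate: 18 × 1.2, A = 21.6 cm², y = 0.6 cm, Ī = 2.592 cm⁴.
Web plate: 1.2 × 16, A = 19.2 cm², y = 9.2 cm, Ī = 409.6 cm⁴.
Top plate: 6 × 1.6, A = 9.6 cm², y = 18 cm, Ī = 2.048 cm⁴.
Hole (subtracted): ⌀0.8, A = 0.5027 cm², y = 0.6 cm, Ī = 0.02011 cm⁴.
Centroid: ȳ = ΣA·y / ΣA = 7.257 cm.
Transfer each piece to the horizontal centroidal axis using Ī + A·d² with d = y − 7.257:
  bottom plate: d = -6.657 cm → contributes +959.8 cm⁴
  web plate: d = 1.943 cm → contributes +482.1 cm⁴
  top plate: d = 10.74 cm → contributes +1 110 cm⁴
  hole: d = -6.657 cm → contributes −22.29 cm⁴
Total I = 2 530 cm⁴.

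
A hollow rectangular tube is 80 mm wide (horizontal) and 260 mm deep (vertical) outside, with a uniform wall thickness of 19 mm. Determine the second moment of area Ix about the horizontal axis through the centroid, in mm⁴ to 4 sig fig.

Ix ≈ 7.888 × 10⁷ mm⁴

Decompose the section into non-overlapping parts with the origin at the bottom-left of its bounding rectangle.
Outer rectangle: 80 × 260, A = 20 800 mm², y = 130 mm, Ī = 117 173 333 mm⁴.
Inner void (subtracted): 42 × 222, A = 9 324 mm², y = 130 mm, Ī = 38 293 668 mm⁴.
By symmetry the centroid is at mid-height, ȳ = 130 mm.
All pieces are centred on the horizontal axis through the centroid, so I = ΣĪ (holes subtracted) = 78 879 665 mm⁴.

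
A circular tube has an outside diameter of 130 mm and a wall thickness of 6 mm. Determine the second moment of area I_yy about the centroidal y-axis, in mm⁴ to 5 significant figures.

I_yy ≈ 4.5029 × 10⁶ mm⁴

Treat the section as a set of non-overlapping primitives; coordinates are from the bounding-box lower-left.
Outer circle: ⌀130, A = 13273.23 mm², x = 65 mm, Ī = 14 019 848 mm⁴.
Bore (subtracted): ⌀118, A = 10935.88 mm², x = 65 mm, Ī = 9 516 953 mm⁴.
By symmetry the centroid is at mid-width, x̄ = 65 mm.
All pieces are centred on the centroidal y-axis, so I = ΣĪ (holes subtracted) = 4 502 895 mm⁴.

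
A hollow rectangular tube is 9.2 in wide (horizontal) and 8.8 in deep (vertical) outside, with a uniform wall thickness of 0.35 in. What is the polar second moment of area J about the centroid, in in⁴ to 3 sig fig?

J ≈ 303 in⁴

Treat the section as a set of non-overlapping primitives; coordinates are from the bounding-box lower-left.
Outer rectangle: 9.2 × 8.8, A = 80.96 in², y = 4.4 in, Ī = 522.46 in⁴.
Inner void (subtracted): 8.5 × 8.1, A = 68.85 in², y = 4.4 in, Ī = 376.44 in⁴.
By symmetry the centroid is at mid-height, ȳ = 4.4 in.
All pieces are centred on the centroidal x-axis, so I = ΣĪ (holes subtracted) = 146.02 in⁴.
Repeating about the centroidal y-axis gives I_y = 156.5 in⁴.
Polar second moment: J = I_x + I_y = 302.53 in⁴.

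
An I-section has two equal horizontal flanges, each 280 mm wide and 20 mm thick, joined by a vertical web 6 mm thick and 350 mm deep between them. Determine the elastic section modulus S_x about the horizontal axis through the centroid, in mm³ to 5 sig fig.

Split into non-overlapping primitives; take the origin at the lower-left of the bounding box.
Bottom flange: 280 × 20, A = 5 600 mm², y = 10 mm, Ī = 186666.7 mm⁴.
Web: 6 × 350, A = 2 100 mm², y = 195 mm, Ī = 21 437 500 mm⁴.
Top flange: 280 × 20, A = 5 600 mm², y = 380 mm, Ī = 186666.7 mm⁴.
By symmetry the centroid is at mid-height, ȳ = 195 mm.
Transfer each piece to the horizontal axis through the centroid using Ī + A·d² with d = y − 195:
  bottom flange: d = -185 mm → contributes +191 846 667 mm⁴
  web: d = 0 mm → contributes +21 437 500 mm⁴
  top flange: d = 185 mm → contributes +191 846 667 mm⁴
Total I = 405 130 833 mm⁴.
Extreme fibre distance c = 195 mm; S = I/c = 2 077 594 mm³.

S_x ≈ 2.0776 × 10⁶ mm³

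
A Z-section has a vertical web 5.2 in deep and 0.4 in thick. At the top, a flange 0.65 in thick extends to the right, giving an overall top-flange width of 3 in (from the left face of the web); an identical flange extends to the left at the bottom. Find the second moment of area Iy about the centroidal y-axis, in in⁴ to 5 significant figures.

Decompose the section into non-overlapping parts with the origin at the bottom-left of its bounding rectangle.
Web: 0.4 × 5.2, A = 2.08 in², x = 2.8 in, Ī = 0.02773333 in⁴.
Top flange (beyond web): 2.6 × 0.65, A = 1.69 in², x = 4.3 in, Ī = 0.9520333 in⁴.
Bottom flange (beyond web): 2.6 × 0.65, A = 1.69 in², x = 1.3 in, Ī = 0.9520333 in⁴.
Centroid: x̄ = ΣA·x / ΣA = 2.8 in.
Transfer each piece to the centroidal y-axis using Ī + A·d² with d = x − 2.8:
  web: d = 0 in → contributes +0.02773333 in⁴
  top flange (beyond web): d = 1.5 in → contributes +4.754533 in⁴
  bottom flange (beyond web): d = -1.5 in → contributes +4.754533 in⁴
Total I = 9.5368 in⁴.

Iy ≈ 9.5368 in⁴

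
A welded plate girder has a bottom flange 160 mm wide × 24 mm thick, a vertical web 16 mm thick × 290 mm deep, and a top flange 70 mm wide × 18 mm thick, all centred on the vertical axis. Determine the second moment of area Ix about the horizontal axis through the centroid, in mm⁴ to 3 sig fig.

Ix ≈ 1.40 × 10⁸ mm⁴

Decompose the section into non-overlapping parts with the origin at the bottom-left of its bounding rectangle.
Bottom plate: 160 × 24, A = 3 840 mm², y = 12 mm, Ī = 184 320 mm⁴.
Web plate: 16 × 290, A = 4 640 mm², y = 169 mm, Ī = 32 518 667 mm⁴.
Top plate: 70 × 18, A = 1 260 mm², y = 323 mm, Ī = 34 020 mm⁴.
Centroid: ȳ = ΣA·y / ΣA = 127.02 mm.
Transfer each piece to the horizontal axis through the centroid using Ī + A·d² with d = y − 127.02:
  bottom plate: d = -115.02 mm → contributes +50 990 085 mm⁴
  web plate: d = 41.975 mm → contributes +40 694 026 mm⁴
  top plate: d = 195.98 mm → contributes +48 426 010 mm⁴
Total I = 140 110 121 mm⁴.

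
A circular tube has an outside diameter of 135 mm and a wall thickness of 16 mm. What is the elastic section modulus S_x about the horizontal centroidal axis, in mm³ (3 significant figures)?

S_x ≈ 1.60 × 10⁵ mm³

Decompose the section into non-overlapping parts with the origin at the bottom-left of its bounding rectangle.
Outer circle: ⌀135, A = 14 314 mm², y = 67.5 mm, Ī = 16 304 406 mm⁴.
Bore (subtracted): ⌀103, A = 8332.3 mm², y = 67.5 mm, Ī = 5 524 828 mm⁴.
By symmetry the centroid is at mid-height, ȳ = 67.5 mm.
All pieces are centred on the horizontal centroidal axis, so I = ΣĪ (holes subtracted) = 10 779 577 mm⁴.
Extreme fibre distance c = 67.5 mm; S = I/c = 159 697 mm³.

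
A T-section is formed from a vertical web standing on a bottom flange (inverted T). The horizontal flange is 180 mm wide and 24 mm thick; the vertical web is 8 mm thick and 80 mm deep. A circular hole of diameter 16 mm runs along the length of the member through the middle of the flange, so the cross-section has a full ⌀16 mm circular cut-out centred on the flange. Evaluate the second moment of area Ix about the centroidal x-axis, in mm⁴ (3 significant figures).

Decompose the section into non-overlapping parts with the origin at the bottom-left of its bounding rectangle.
Flange: 180 × 24, A = 4 320 mm², y = 12 mm, Ī = 207 360 mm⁴.
Web: 8 × 80, A = 640 mm², y = 64 mm, Ī = 341 333 mm⁴.
Hole (subtracted): ⌀16, A = 201.06 mm², y = 12 mm, Ī = 3 217 mm⁴.
Centroid: ȳ = ΣA·y / ΣA = 18.993 mm.
Transfer each piece to the centroidal x-axis using Ī + A·d² with d = y − 18.993:
  flange: d = -6.9932 mm → contributes +418 626 mm⁴
  web: d = 45.007 mm → contributes +1 637 728 mm⁴
  hole: d = -6.9932 mm → contributes −13 050 mm⁴
Total I = 2 043 304 mm⁴.

Ix ≈ 2.04 × 10⁶ mm⁴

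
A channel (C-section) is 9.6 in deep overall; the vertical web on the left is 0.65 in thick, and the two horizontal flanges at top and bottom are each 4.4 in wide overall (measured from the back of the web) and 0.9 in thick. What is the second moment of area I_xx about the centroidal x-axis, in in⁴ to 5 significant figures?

Treat the section as a set of non-overlapping primitives; coordinates are from the bounding-box lower-left.
Web: 0.65 × 9.6, A = 6.24 in², y = 4.8 in, Ī = 47.9232 in⁴.
Top flange (beyond web): 3.75 × 0.9, A = 3.375 in², y = 9.15 in, Ī = 0.2278125 in⁴.
Bottom flange (beyond web): 3.75 × 0.9, A = 3.375 in², y = 0.45 in, Ī = 0.2278125 in⁴.
By symmetry the centroid is at mid-height, ȳ = 4.8 in.
Transfer each piece to the centroidal x-axis using Ī + A·d² with d = y − 4.8:
  web: d = 0 in → contributes +47.9232 in⁴
  top flange (beyond web): d = 4.35 in → contributes +64.09125 in⁴
  bottom flange (beyond web): d = -4.35 in → contributes +64.09125 in⁴
Total I = 176.1057 in⁴.

I_xx ≈ 176.11 in⁴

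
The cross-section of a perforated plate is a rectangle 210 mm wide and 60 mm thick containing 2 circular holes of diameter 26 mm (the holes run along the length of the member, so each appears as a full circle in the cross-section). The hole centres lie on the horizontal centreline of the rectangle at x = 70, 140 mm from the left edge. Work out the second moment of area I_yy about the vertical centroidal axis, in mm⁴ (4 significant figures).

Treat the section as a set of non-overlapping primitives; coordinates are from the bounding-box lower-left.
Plate: 210 × 60, A = 12 600 mm², x = 105 mm, Ī = 46 305 000 mm⁴.
Hole 1 (subtracted): ⌀26, A = 530.929 mm², x = 70 mm, Ī = 22431.8 mm⁴.
Hole 2 (subtracted): ⌀26, A = 530.929 mm², x = 140 mm, Ī = 22431.8 mm⁴.
By symmetry the centroid is at mid-width, x̄ = 105 mm.
Transfer each piece to the vertical centroidal axis using Ī + A·d² with d = x − 105:
  plate: d = 0 mm → contributes +46 305 000 mm⁴
  hole 1: d = -35 mm → contributes −672 820 mm⁴
  hole 2: d = 35 mm → contributes −672 820 mm⁴
Total I = 44 959 360 mm⁴.

I_yy ≈ 4.496 × 10⁷ mm⁴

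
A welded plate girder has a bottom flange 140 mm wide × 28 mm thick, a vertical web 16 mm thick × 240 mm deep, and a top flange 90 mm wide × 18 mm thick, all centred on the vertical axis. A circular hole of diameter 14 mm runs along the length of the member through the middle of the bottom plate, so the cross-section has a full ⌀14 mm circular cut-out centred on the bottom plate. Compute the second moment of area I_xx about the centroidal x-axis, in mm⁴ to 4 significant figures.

I_xx ≈ 1.038 × 10⁸ mm⁴

Split into non-overlapping primitives; take the origin at the lower-left of the bounding box.
Bottom plate: 140 × 28, A = 3 920 mm², y = 14 mm, Ī = 256 107 mm⁴.
Web plate: 16 × 240, A = 3 840 mm², y = 148 mm, Ī = 18 432 000 mm⁴.
Top plate: 90 × 18, A = 1 620 mm², y = 277 mm, Ī = 43 740 mm⁴.
Hole (subtracted): ⌀14, A = 153.938 mm², y = 14 mm, Ī = 1885.74 mm⁴.
Centroid: ȳ = ΣA·y / ΣA = 115.952 mm.
Transfer each piece to the centroidal x-axis using Ī + A·d² with d = y − 115.952:
  bottom plate: d = -101.952 mm → contributes +41 001 804 mm⁴
  web plate: d = 32.0475 mm → contributes +22 375 844 mm⁴
  top plate: d = 161.048 mm → contributes +42 060 546 mm⁴
  hole: d = -101.952 mm → contributes −1 601 966 mm⁴
Total I = 103 836 229 mm⁴.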